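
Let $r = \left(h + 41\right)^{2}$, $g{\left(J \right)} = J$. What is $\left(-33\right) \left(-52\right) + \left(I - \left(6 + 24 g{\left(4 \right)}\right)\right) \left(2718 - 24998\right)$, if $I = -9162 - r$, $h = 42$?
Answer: $359890556$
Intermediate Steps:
$r = 6889$ ($r = \left(42 + 41\right)^{2} = 83^{2} = 6889$)
$I = -16051$ ($I = -9162 - 6889 = -16051$)
$\left(-33\right) \left(-52\right) + \left(I - \left(6 + 24 g{\left(4 \right)}\right)\right) \left(2718 - 24998\right) = \left(-33\right) \left(-52\right) + \left(-16051 - 102\right) \left(2718 - 24998\right) = 1716 + \left(-16051 - 102\right) \left(-22280\right) = 1716 - -359888840 = 1716 + 359888840 = 359890556$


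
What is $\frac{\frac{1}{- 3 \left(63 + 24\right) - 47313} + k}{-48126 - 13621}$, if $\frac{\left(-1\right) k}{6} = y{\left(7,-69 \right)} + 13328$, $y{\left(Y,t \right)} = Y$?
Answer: $\frac{3806395741}{2937551778} \approx 1.2958$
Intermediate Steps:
$k = -80010$ ($k = - 6 \left(7 + 13328\right) = \left(-6\right) 13335 = -80010$)
$\frac{\frac{1}{- 3 \left(63 + 24\right) - 47313} + k}{-48126 - 13621} = \frac{\frac{1}{- 3 \left(63 + 24\right) - 47313} - 80010}{-48126 - 13621} = \frac{\frac{1}{\left(-3\right) 87 - 47313} - 80010}{-61747} = \left(\frac{1}{-261 - 47313} - 80010\right) \left(- \frac{1}{61747}\right) = \left(\frac{1}{-47574} - 80010\right) \left(- \frac{1}{61747}\right) = \left(- \frac{1}{47574} - 80010\right) \left(- \frac{1}{61747}\right) = \left(- \frac{3806395741}{47574}\right) \left(- \frac{1}{61747}\right) = \frac{3806395741}{2937551778}$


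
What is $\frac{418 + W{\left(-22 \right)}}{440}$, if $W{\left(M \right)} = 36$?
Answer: $\frac{227}{220} \approx 1.0318$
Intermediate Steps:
$\frac{418 + W{\left(-22 \right)}}{440} = \frac{418 + 36}{440} = \frac{1}{440} \cdot 454 = \frac{227}{220}$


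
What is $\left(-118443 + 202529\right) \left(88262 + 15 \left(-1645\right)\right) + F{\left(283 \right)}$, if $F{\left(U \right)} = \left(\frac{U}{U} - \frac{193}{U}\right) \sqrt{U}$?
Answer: $5346776482 + \frac{90 \sqrt{283}}{283} \approx 5.3468 \cdot 10^{9}$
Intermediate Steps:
$F{\left(U \right)} = \sqrt{U} \left(1 - \frac{193}{U}\right)$ ($F{\left(U \right)} = \left(1 - \frac{193}{U}\right) \sqrt{U} = \sqrt{U} \left(1 - \frac{193}{U}\right)$)
$\left(-118443 + 202529\right) \left(88262 + 15 \left(-1645\right)\right) + F{\left(283 \right)} = \left(-118443 + 202529\right) \left(88262 + 15 \left(-1645\right)\right) + \frac{-193 + 283}{\sqrt{283}} = 84086 \left(88262 - 24675\right) + \frac{\sqrt{283}}{283} \cdot 90 = 84086 \cdot 63587 + \frac{90 \sqrt{283}}{283} = 5346776482 + \frac{90 \sqrt{283}}{283}$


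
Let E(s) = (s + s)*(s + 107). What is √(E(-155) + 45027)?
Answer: √59907 ≈ 244.76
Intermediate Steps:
E(s) = 2*s*(107 + s) (E(s) = (2*s)*(107 + s) = 2*s*(107 + s))
√(E(-155) + 45027) = √(2*(-155)*(107 - 155) + 45027) = √(2*(-155)*(-48) + 45027) = √(14880 + 45027) = √59907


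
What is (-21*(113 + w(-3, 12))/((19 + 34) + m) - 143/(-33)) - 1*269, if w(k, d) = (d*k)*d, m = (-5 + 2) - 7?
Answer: -14045/129 ≈ -108.88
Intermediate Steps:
m = -10 (m = -3 - 7 = -10)
w(k, d) = k*d²
(-21*(113 + w(-3, 12))/((19 + 34) + m) - 143/(-33)) - 1*269 = (-21*(113 - 3*12²)/((19 + 34) - 10) - 143/(-33)) - 1*269 = (-21*(113 - 3*144)/(53 - 10) - 143*(-1/33)) - 269 = (-21/(43/(113 - 432)) + 13/3) - 269 = (-21/(43/(-319)) + 13/3) - 269 = (-21/(43*(-1/319)) + 13/3) - 269 = (-21/(-43/319) + 13/3) - 269 = (-21*(-319/43) + 13/3) - 269 = (6699/43 + 13/3) - 269 = 20656/129 - 269 = -14045/129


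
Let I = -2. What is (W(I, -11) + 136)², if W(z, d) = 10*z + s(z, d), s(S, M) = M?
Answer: 11025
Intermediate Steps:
W(z, d) = d + 10*z (W(z, d) = 10*z + d = d + 10*z)
(W(I, -11) + 136)² = ((-11 + 10*(-2)) + 136)² = ((-11 - 20) + 136)² = (-31 + 136)² = 105² = 11025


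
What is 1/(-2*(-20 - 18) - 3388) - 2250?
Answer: -7452001/3312 ≈ -2250.0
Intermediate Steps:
1/(-2*(-20 - 18) - 3388) - 2250 = 1/(-2*(-38) - 3388) - 2250 = 1/(76 - 3388) - 2250 = 1/(-3312) - 2250 = -1/3312 - 2250 = -7452001/3312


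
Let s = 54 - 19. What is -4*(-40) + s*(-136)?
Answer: -4600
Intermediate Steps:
s = 35
-4*(-40) + s*(-136) = -4*(-40) + 35*(-136) = 160 - 4760 = -4600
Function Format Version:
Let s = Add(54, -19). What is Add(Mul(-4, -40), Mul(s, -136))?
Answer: -4600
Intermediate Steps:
s = 35
Add(Mul(-4, -40), Mul(s, -136)) = Add(Mul(-4, -40), Mul(35, -136)) = Add(160, -4760) = -4600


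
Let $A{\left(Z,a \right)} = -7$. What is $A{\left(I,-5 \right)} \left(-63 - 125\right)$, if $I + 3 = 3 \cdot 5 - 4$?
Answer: $1316$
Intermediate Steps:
$I = 8$ ($I = -3 + \left(3 \cdot 5 - 4\right) = -3 + \left(15 - 4\right) = -3 + 11 = 8$)
$A{\left(I,-5 \right)} \left(-63 - 125\right) = - 7 \left(-63 - 125\right) = \left(-7\right) \left(-188\right) = 1316$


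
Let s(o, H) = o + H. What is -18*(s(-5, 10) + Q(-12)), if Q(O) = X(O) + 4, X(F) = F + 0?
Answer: 54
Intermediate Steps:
X(F) = F
Q(O) = 4 + O (Q(O) = O + 4 = 4 + O)
s(o, H) = H + o
-18*(s(-5, 10) + Q(-12)) = -18*((10 - 5) + (4 - 12)) = -18*(5 - 8) = -18*(-3) = 54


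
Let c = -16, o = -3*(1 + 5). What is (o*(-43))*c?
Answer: -12384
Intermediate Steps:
o = -18 (o = -3*6 = -18)
(o*(-43))*c = -18*(-43)*(-16) = 774*(-16) = -12384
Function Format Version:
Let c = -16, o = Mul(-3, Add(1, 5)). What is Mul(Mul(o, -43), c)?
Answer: -12384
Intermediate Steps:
o = -18 (o = Mul(-3, 6) = -18)
Mul(Mul(o, -43), c) = Mul(Mul(-18, -43), -16) = Mul(774, -16) = -12384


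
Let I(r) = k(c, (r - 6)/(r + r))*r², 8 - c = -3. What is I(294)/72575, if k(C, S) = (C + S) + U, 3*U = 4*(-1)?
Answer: 877884/72575 ≈ 12.096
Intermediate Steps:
c = 11 (c = 8 - 1*(-3) = 8 + 3 = 11)
U = -4/3 (U = (4*(-1))/3 = (⅓)*(-4) = -4/3 ≈ -1.3333)
k(C, S) = -4/3 + C + S (k(C, S) = (C + S) - 4/3 = -4/3 + C + S)
I(r) = r²*(29/3 + (-6 + r)/(2*r)) (I(r) = (-4/3 + 11 + (r - 6)/(r + r))*r² = (-4/3 + 11 + (-6 + r)/((2*r)))*r² = (-4/3 + 11 + (-6 + r)*(1/(2*r)))*r² = (-4/3 + 11 + (-6 + r)/(2*r))*r² = (29/3 + (-6 + r)/(2*r))*r² = r²*(29/3 + (-6 + r)/(2*r)))
I(294)/72575 = ((⅙)*294*(-18 + 61*294))/72575 = ((⅙)*294*(-18 + 17934))*(1/72575) = ((⅙)*294*17916)*(1/72575) = 877884*(1/72575) = 877884/72575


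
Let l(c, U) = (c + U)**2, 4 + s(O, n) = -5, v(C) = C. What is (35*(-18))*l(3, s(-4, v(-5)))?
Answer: -22680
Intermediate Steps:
s(O, n) = -9 (s(O, n) = -4 - 5 = -9)
l(c, U) = (U + c)**2
(35*(-18))*l(3, s(-4, v(-5))) = (35*(-18))*(-9 + 3)**2 = -630*(-6)**2 = -630*36 = -22680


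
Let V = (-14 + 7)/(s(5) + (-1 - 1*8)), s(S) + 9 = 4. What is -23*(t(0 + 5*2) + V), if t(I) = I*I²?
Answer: -46023/2 ≈ -23012.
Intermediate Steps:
s(S) = -5 (s(S) = -9 + 4 = -5)
t(I) = I³
V = ½ (V = (-14 + 7)/(-5 + (-1 - 1*8)) = -7/(-5 + (-1 - 8)) = -7/(-5 - 9) = -7/(-14) = -7*(-1/14) = ½ ≈ 0.50000)
-23*(t(0 + 5*2) + V) = -23*((0 + 5*2)³ + ½) = -23*((0 + 10)³ + ½) = -23*(10³ + ½) = -23*(1000 + ½) = -23*2001/2 = -46023/2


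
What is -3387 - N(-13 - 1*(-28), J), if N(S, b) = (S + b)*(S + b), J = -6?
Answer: -3468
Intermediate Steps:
N(S, b) = (S + b)²
-3387 - N(-13 - 1*(-28), J) = -3387 - ((-13 - 1*(-28)) - 6)² = -3387 - ((-13 + 28) - 6)² = -3387 - (15 - 6)² = -3387 - 1*9² = -3387 - 1*81 = -3387 - 81 = -3468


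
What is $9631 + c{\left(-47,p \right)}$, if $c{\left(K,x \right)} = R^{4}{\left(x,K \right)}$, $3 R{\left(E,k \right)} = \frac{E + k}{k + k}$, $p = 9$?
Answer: $\frac{3806692954912}{395254161} \approx 9631.0$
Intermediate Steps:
$R{\left(E,k \right)} = \frac{E + k}{6 k}$ ($R{\left(E,k \right)} = \frac{\left(E + k\right) \frac{1}{k + k}}{3} = \frac{\left(E + k\right) \frac{1}{2 k}}{3} = \frac{\frac{1}{2} \frac{1}{k} \left(E + k\right)}{3} = \frac{E + k}{6 k}$)
$c{\left(K,x \right)} = \frac{\left(K + x\right)^{4}}{1296 K^{4}}$ ($c{\left(K,x \right)} = \left(\frac{x + K}{6 K}\right)^{4} = \left(\frac{K + x}{6 K}\right)^{4} = \frac{\left(K + x\right)^{4}}{1296 K^{4}}$)
$9631 + c{\left(-47,p \right)} = 9631 + \frac{\left(-47 + 9\right)^{4}}{1296 \cdot 4879681} = 9631 + \frac{1}{1296} \cdot \frac{1}{4879681} \left(-38\right)^{4} = 9631 + \frac{1}{1296} \cdot \frac{1}{4879681} \cdot 2085136 = 9631 + \frac{130321}{395254161} = \frac{3806692954912}{395254161}$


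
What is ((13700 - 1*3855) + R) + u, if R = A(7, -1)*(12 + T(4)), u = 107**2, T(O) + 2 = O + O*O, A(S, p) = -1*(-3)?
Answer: 21384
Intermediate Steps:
A(S, p) = 3
T(O) = -2 + O + O**2 (T(O) = -2 + (O + O*O) = -2 + (O + O**2) = -2 + O + O**2)
u = 11449
R = 90 (R = 3*(12 + (-2 + 4 + 4**2)) = 3*(12 + (-2 + 4 + 16)) = 3*(12 + 18) = 3*30 = 90)
((13700 - 1*3855) + R) + u = ((13700 - 1*3855) + 90) + 11449 = ((13700 - 3855) + 90) + 11449 = (9845 + 90) + 11449 = 9935 + 11449 = 21384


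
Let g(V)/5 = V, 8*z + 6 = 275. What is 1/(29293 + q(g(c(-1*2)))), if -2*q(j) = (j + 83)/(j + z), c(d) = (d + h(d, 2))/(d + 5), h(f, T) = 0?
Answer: 727/21295055 ≈ 3.4139e-5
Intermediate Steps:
z = 269/8 (z = -¾ + (⅛)*275 = -¾ + 275/8 = 269/8 ≈ 33.625)
c(d) = d/(5 + d) (c(d) = (d + 0)/(d + 5) = d/(5 + d))
g(V) = 5*V
q(j) = -(83 + j)/(2*(269/8 + j)) (q(j) = -(j + 83)/(2*(j + 269/8)) = -(83 + j)/(2*(269/8 + j)))
1/(29293 + q(g(c(-1*2)))) = 1/(29293 + 4*(-83 - 5*(-1*2)/(5 - 1*2))/(269 + 8*(5*((-1*2)/(5 - 1*2))))) = 1/(29293 + 4*(-83 - 5*(-2/(5 - 2)))/(269 + 8*(5*(-2/(5 - 2))))) = 1/(29293 + 4*(-83 - 5*(-2/3))/(269 + 8*(5*(-2/3)))) = 1/(29293 + 4*(-83 - 5*(-2*⅓))/(269 + 8*(5*(-2*⅓)))) = 1/(29293 + 4*(-83 - 5*(-2)/3)/(269 + 8*(5*(-⅔)))) = 1/(29293 + 4*(-83 - 1*(-10/3))/(269 + 8*(-10/3))) = 1/(29293 + 4*(-83 + 10/3)/(269 - 80/3)) = 1/(29293 + 4*(-239/3)/(727/3)) = 1/(29293 + 4*(3/727)*(-239/3)) = 1/(29293 - 956/727) = 1/(21295055/727) = 727/21295055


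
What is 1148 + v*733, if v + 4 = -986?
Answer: -724522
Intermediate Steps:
v = -990 (v = -4 - 986 = -990)
1148 + v*733 = 1148 - 990*733 = 1148 - 725670 = -724522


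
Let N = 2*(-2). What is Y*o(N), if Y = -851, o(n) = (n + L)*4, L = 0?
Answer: 13616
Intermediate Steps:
N = -4
o(n) = 4*n (o(n) = (n + 0)*4 = n*4 = 4*n)
Y*o(N) = -3404*(-4) = -851*(-16) = 13616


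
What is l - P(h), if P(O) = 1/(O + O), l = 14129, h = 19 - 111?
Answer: 2599737/184 ≈ 14129.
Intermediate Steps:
h = -92
P(O) = 1/(2*O)
l - P(h) = 14129 - 1/(2*(-92)) = 14129 - (-1)/(2*92) = 14129 - 1*(-1/184) = 14129 + 1/184 = 2599737/184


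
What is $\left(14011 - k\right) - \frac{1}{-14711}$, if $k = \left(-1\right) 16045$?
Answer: $\frac{442153817}{14711} \approx 30056.0$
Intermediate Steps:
$k = -16045$
$\left(14011 - k\right) - \frac{1}{-14711} = \left(14011 - -16045\right) - \frac{1}{-14711} = \left(14011 + 16045\right) - - \frac{1}{14711} = 30056 + \frac{1}{14711} = \frac{442153817}{14711}$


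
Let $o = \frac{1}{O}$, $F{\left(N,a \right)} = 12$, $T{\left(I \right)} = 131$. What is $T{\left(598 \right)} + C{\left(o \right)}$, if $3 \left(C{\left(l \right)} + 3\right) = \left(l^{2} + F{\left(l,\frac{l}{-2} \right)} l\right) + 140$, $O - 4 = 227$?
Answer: $\frac{27963937}{160083} \approx 174.68$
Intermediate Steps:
$O = 231$ ($O = 4 + 227 = 231$)
$o = \frac{1}{231} \approx 0.004329$
$C{\left(l \right)} = \frac{131}{3} + 4 l + \frac{l^{2}}{3}$ ($C{\left(l \right)} = -3 + \frac{\left(l^{2} + 12 l\right) + 140}{3} = -3 + \frac{140 + l^{2} + 12 l}{3} = -3 + \left(\frac{140}{3} + 4 l + \frac{l^{2}}{3}\right) = \frac{131}{3} + 4 l + \frac{l^{2}}{3}$)
$T{\left(598 \right)} + C{\left(o \right)} = 131 + \left(\frac{131}{3} + 4 \cdot \frac{1}{231} + \frac{1}{3 \cdot 53361}\right) = 131 + \left(\frac{131}{3} + \frac{4}{231} + \frac{1}{3} \cdot \frac{1}{53361}\right) = 131 + \left(\frac{131}{3} + \frac{4}{231} + \frac{1}{160083}\right) = 131 + \frac{6993064}{160083} = \frac{27963937}{160083}$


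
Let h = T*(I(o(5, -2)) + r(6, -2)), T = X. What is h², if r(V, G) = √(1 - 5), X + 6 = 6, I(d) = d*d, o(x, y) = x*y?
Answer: 0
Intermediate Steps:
I(d) = d²
X = 0 (X = -6 + 6 = 0)
T = 0
r(V, G) = 2*I (r(V, G) = √(-4) = 2*I)
h = 0 (h = 0*((5*(-2))² + 2*I) = 0*((-10)² + 2*I) = 0*(100 + 2*I) = 0)
h² = 0² = 0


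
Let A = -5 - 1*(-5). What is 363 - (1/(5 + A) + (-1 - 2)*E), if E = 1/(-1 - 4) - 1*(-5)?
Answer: 1886/5 ≈ 377.20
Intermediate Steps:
A = 0 (A = -5 + 5 = 0)
E = 24/5 (E = 1/(-5) + 5 = -⅕ + 5 = 24/5 ≈ 4.8000)
363 - (1/(5 + A) + (-1 - 2)*E) = 363 - (1/(5 + 0) + (-1 - 2)*(24/5)) = 363 - (1/5 - 3*24/5) = 363 - (⅕ - 72/5) = 363 - 1*(-71/5) = 363 + 71/5 = 1886/5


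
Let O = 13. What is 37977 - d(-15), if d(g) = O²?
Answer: 37808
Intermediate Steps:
d(g) = 169 (d(g) = 13² = 169)
37977 - d(-15) = 37977 - 1*169 = 37977 - 169 = 37808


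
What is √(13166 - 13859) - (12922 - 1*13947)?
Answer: 1025 + 3*I*√77 ≈ 1025.0 + 26.325*I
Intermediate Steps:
√(13166 - 13859) - (12922 - 1*13947) = √(-693) - (12922 - 13947) = 3*I*√77 - 1*(-1025) = 3*I*√77 + 1025 = 1025 + 3*I*√77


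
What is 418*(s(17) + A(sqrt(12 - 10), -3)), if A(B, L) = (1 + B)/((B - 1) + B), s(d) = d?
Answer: 51832/7 + 1254*sqrt(2)/7 ≈ 7657.9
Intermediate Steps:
A(B, L) = (1 + B)/(-1 + 2*B) (A(B, L) = (1 + B)/((-1 + B) + B) = (1 + B)/(-1 + 2*B))
418*(s(17) + A(sqrt(12 - 10), -3)) = 418*(17 + (1 + sqrt(12 - 10))/(-1 + 2*sqrt(12 - 10))) = 418*(17 + (1 + sqrt(2))/(-1 + 2*sqrt(2))) = 7106 + 418*(1 + sqrt(2))/(-1 + 2*sqrt(2))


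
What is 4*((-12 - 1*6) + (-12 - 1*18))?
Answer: -192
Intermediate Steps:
4*((-12 - 1*6) + (-12 - 1*18)) = 4*((-12 - 6) + (-12 - 18)) = 4*(-18 - 30) = 4*(-48) = -192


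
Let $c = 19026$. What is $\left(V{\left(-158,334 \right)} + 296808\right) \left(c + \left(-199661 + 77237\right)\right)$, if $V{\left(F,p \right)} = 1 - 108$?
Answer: $-30678289998$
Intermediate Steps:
$V{\left(F,p \right)} = -107$ ($V{\left(F,p \right)} = 1 - 108 = -107$)
$\left(V{\left(-158,334 \right)} + 296808\right) \left(c + \left(-199661 + 77237\right)\right) = \left(-107 + 296808\right) \left(19026 + \left(-199661 + 77237\right)\right) = 296701 \left(19026 - 122424\right) = 296701 \left(-103398\right) = -30678289998$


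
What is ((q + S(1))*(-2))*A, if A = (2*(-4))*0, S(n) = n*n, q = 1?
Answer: 0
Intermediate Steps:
S(n) = n**2
A = 0 (A = -8*0 = 0)
((q + S(1))*(-2))*A = ((1 + 1**2)*(-2))*0 = ((1 + 1)*(-2))*0 = (2*(-2))*0 = -4*0 = 0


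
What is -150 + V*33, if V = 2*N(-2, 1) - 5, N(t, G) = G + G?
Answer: -183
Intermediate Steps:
N(t, G) = 2*G
V = -1 (V = 2*(2*1) - 5 = 2*2 - 5 = 4 - 5 = -1)
-150 + V*33 = -150 - 1*33 = -150 - 33 = -183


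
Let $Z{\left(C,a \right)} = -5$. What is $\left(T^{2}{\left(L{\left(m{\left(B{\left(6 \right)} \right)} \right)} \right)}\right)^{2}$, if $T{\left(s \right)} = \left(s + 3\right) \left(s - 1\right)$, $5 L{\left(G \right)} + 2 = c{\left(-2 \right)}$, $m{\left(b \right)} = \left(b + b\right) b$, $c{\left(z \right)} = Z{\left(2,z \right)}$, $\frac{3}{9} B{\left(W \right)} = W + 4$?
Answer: $\frac{84934656}{390625} \approx 217.43$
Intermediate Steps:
$B{\left(W \right)} = 12 + 3 W$ ($B{\left(W \right)} = 3 \left(W + 4\right) = 3 \left(4 + W\right) = 12 + 3 W$)
$c{\left(z \right)} = -5$
$m{\left(b \right)} = 2 b^{2}$ ($m{\left(b \right)} = 2 b b = 2 b^{2}$)
$L{\left(G \right)} = - \frac{7}{5}$ ($L{\left(G \right)} = - \frac{2}{5} + \frac{1}{5} \left(-5\right) = - \frac{2}{5} - 1 = - \frac{7}{5}$)
$T{\left(s \right)} = \left(-1 + s\right) \left(3 + s\right)$ ($T{\left(s \right)} = \left(3 + s\right) \left(-1 + s\right) = \left(-1 + s\right) \left(3 + s\right)$)
$\left(T^{2}{\left(L{\left(m{\left(B{\left(6 \right)} \right)} \right)} \right)}\right)^{2} = \left(\left(-3 + \left(- \frac{7}{5}\right)^{2} + 2 \left(- \frac{7}{5}\right)\right)^{2}\right)^{2} = \left(\left(-3 + \frac{49}{25} - \frac{14}{5}\right)^{2}\right)^{2} = \left(\left(- \frac{96}{25}\right)^{2}\right)^{2} = \left(\frac{9216}{625}\right)^{2} = \frac{84934656}{390625}$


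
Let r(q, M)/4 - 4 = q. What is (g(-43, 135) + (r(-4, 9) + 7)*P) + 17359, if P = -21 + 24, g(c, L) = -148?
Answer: 17232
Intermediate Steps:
r(q, M) = 16 + 4*q
P = 3
(g(-43, 135) + (r(-4, 9) + 7)*P) + 17359 = (-148 + ((16 + 4*(-4)) + 7)*3) + 17359 = (-148 + ((16 - 16) + 7)*3) + 17359 = (-148 + (0 + 7)*3) + 17359 = (-148 + 7*3) + 17359 = (-148 + 21) + 17359 = -127 + 17359 = 17232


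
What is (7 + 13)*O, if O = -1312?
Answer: -26240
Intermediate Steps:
(7 + 13)*O = (7 + 13)*(-1312) = 20*(-1312) = -26240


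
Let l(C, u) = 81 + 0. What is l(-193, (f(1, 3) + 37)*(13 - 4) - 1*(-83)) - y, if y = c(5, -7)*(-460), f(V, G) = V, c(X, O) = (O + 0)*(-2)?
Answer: 6521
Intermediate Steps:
c(X, O) = -2*O (c(X, O) = O*(-2) = -2*O)
y = -6440 (y = -2*(-7)*(-460) = 14*(-460) = -6440)
l(C, u) = 81
l(-193, (f(1, 3) + 37)*(13 - 4) - 1*(-83)) - y = 81 - 1*(-6440) = 81 + 6440 = 6521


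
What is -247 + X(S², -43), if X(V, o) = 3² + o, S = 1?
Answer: -281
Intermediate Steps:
X(V, o) = 9 + o
-247 + X(S², -43) = -247 + (9 - 43) = -247 - 34 = -281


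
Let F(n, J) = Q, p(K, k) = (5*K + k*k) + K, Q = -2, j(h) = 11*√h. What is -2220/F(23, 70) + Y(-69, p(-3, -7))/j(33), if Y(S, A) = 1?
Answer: 1110 + √33/363 ≈ 1110.0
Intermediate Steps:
p(K, k) = k² + 6*K (p(K, k) = (5*K + k²) + K = (k² + 5*K) + K = k² + 6*K)
F(n, J) = -2
-2220/F(23, 70) + Y(-69, p(-3, -7))/j(33) = -2220/(-2) + 1/(11*√33) = -2220*(-½) + 1*(√33/363) = 1110 + √33/363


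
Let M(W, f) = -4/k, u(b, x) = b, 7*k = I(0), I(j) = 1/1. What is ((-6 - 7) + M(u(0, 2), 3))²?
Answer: 1681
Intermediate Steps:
I(j) = 1
k = ⅐ (k = (⅐)*1 = ⅐ ≈ 0.14286)
M(W, f) = -28 (M(W, f) = -4/⅐ = -4*7 = -28)
((-6 - 7) + M(u(0, 2), 3))² = ((-6 - 7) - 28)² = (-13 - 28)² = (-41)² = 1681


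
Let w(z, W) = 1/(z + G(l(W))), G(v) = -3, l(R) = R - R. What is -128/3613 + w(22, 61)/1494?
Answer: -3629795/102558618 ≈ -0.035392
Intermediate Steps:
l(R) = 0
w(z, W) = 1/(-3 + z) (w(z, W) = 1/(z - 3) = 1/(-3 + z))
-128/3613 + w(22, 61)/1494 = -128/3613 + 1/((-3 + 22)*1494) = -128*1/3613 + (1/1494)/19 = -128/3613 + (1/19)*(1/1494) = -128/3613 + 1/28386 = -3629795/102558618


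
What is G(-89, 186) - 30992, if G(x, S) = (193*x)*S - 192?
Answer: -3226106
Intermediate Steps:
G(x, S) = -192 + 193*S*x (G(x, S) = 193*S*x - 192 = -192 + 193*S*x)
G(-89, 186) - 30992 = (-192 + 193*186*(-89)) - 30992 = (-192 - 3194922) - 30992 = -3195114 - 30992 = -3226106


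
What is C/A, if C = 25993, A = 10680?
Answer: 25993/10680 ≈ 2.4338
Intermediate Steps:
C/A = 25993/10680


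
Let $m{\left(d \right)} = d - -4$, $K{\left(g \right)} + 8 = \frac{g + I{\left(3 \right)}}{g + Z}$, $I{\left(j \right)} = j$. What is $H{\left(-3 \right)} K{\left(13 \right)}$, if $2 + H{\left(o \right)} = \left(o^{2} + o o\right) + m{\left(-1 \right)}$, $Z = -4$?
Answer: $- \frac{1064}{9} \approx -118.22$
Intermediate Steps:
$K{\left(g \right)} = -8 + \frac{3 + g}{-4 + g}$ ($K{\left(g \right)} = -8 + \frac{g + 3}{g - 4} = -8 + \frac{3 + g}{-4 + g}$)
$m{\left(d \right)} = 4 + d$ ($m{\left(d \right)} = d + 4 = 4 + d$)
$H{\left(o \right)} = 1 + 2 o^{2}$ ($H{\left(o \right)} = -2 + \left(\left(o^{2} + o o\right) + \left(4 - 1\right)\right) = -2 + \left(\left(o^{2} + o^{2}\right) + 3\right) = -2 + \left(2 o^{2} + 3\right) = -2 + \left(3 + 2 o^{2}\right) = 1 + 2 o^{2}$)
$H{\left(-3 \right)} K{\left(13 \right)} = \left(1 + 2 \left(-3\right)^{2}\right) \frac{7 \left(5 - 13\right)}{-4 + 13} = \left(1 + 2 \cdot 9\right) \frac{7 \left(5 - 13\right)}{9} = \left(1 + 18\right) 7 \cdot \frac{1}{9} \left(-8\right) = 19 \left(- \frac{56}{9}\right) = - \frac{1064}{9}$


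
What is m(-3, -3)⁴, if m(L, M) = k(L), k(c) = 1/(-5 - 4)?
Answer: 1/6561 ≈ 0.00015242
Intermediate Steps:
k(c) = -⅑ (k(c) = 1/(-9) = -⅑)
m(L, M) = -⅑
m(-3, -3)⁴ = (-⅑)⁴ = 1/6561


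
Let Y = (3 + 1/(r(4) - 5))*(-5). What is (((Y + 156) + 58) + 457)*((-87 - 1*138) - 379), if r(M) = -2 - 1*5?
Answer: -1189427/3 ≈ -3.9648e+5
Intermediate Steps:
r(M) = -7 (r(M) = -2 - 5 = -7)
Y = -175/12 (Y = (3 + 1/(-7 - 5))*(-5) = (3 + 1/(-12))*(-5) = (3 - 1/12)*(-5) = (35/12)*(-5) = -175/12 ≈ -14.583)
(((Y + 156) + 58) + 457)*((-87 - 1*138) - 379) = (((-175/12 + 156) + 58) + 457)*((-87 - 1*138) - 379) = ((1697/12 + 58) + 457)*((-87 - 138) - 379) = (2393/12 + 457)*(-225 - 379) = (7877/12)*(-604) = -1189427/3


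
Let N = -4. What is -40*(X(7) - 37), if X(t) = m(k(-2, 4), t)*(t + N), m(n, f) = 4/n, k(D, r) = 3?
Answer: 1320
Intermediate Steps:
X(t) = -16/3 + 4*t/3 (X(t) = (4/3)*(t - 4) = (4*(⅓))*(-4 + t) = 4*(-4 + t)/3 = -16/3 + 4*t/3)
-40*(X(7) - 37) = -40*((-16/3 + (4/3)*7) - 37) = -40*((-16/3 + 28/3) - 37) = -40*(4 - 37) = -40*(-33) = 1320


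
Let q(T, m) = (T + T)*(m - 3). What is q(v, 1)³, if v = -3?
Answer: 1728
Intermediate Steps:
q(T, m) = 2*T*(-3 + m) (q(T, m) = (2*T)*(-3 + m) = 2*T*(-3 + m))
q(v, 1)³ = (2*(-3)*(-3 + 1))³ = (2*(-3)*(-2))³ = 12³ = 1728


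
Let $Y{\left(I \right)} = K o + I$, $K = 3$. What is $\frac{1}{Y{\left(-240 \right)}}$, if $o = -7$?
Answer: $- \frac{1}{261} \approx -0.0038314$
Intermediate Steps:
$Y{\left(I \right)} = -21 + I$ ($Y{\left(I \right)} = 3 \left(-7\right) + I = -21 + I$)
$\frac{1}{Y{\left(-240 \right)}} = \frac{1}{-21 - 240} = \frac{1}{-261} = - \frac{1}{261}$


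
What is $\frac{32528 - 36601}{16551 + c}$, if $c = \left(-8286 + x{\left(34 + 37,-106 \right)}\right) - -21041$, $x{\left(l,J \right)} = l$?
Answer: $- \frac{4073}{29377} \approx -0.13865$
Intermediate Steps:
$c = 12826$ ($c = \left(-8286 + \left(34 + 37\right)\right) - -21041 = \left(-8286 + 71\right) + 21041 = -8215 + 21041 = 12826$)
$\frac{32528 - 36601}{16551 + c} = \frac{32528 - 36601}{16551 + 12826} = - \frac{4073}{29377}$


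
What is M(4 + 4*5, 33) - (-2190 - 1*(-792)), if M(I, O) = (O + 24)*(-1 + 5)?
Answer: 1626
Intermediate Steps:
M(I, O) = 96 + 4*O (M(I, O) = (24 + O)*4 = 96 + 4*O)
M(4 + 4*5, 33) - (-2190 - 1*(-792)) = (96 + 4*33) - (-2190 - 1*(-792)) = (96 + 132) - (-2190 + 792) = 228 - 1*(-1398) = 228 + 1398 = 1626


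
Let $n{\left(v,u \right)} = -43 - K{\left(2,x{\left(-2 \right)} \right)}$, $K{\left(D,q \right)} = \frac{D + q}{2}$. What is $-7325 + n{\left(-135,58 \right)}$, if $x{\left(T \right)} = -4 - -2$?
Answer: $-7368$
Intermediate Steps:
$x{\left(T \right)} = -2$ ($x{\left(T \right)} = -4 + 2 = -2$)
$K{\left(D,q \right)} = \frac{D}{2} + \frac{q}{2}$ ($K{\left(D,q \right)} = \left(D + q\right) \frac{1}{2} = \frac{D}{2} + \frac{q}{2}$)
$n{\left(v,u \right)} = -43$ ($n{\left(v,u \right)} = -43 - \left(\frac{1}{2} \cdot 2 + \frac{1}{2} \left(-2\right)\right) = -43 - \left(1 - 1\right) = -43 - 0 = -43 + 0 = -43$)
$-7325 + n{\left(-135,58 \right)} = -7325 - 43 = -7368$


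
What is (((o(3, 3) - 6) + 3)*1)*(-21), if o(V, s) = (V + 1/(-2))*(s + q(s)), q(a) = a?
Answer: -252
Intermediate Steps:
o(V, s) = 2*s*(-1/2 + V) (o(V, s) = (V + 1/(-2))*(s + s) = (V - 1/2)*(2*s) = (-1/2 + V)*(2*s) = 2*s*(-1/2 + V))
(((o(3, 3) - 6) + 3)*1)*(-21) = (((3*(-1 + 2*3) - 6) + 3)*1)*(-21) = (((3*(-1 + 6) - 6) + 3)*1)*(-21) = (((3*5 - 6) + 3)*1)*(-21) = (((15 - 6) + 3)*1)*(-21) = ((9 + 3)*1)*(-21) = (12*1)*(-21) = 12*(-21) = -252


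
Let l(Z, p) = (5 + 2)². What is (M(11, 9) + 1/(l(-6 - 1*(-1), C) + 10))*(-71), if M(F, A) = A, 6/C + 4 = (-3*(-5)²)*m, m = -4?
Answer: -37772/59 ≈ -640.20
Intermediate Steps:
C = 3/148 (C = 6/(-4 - 3*(-5)²*(-4)) = 6/(-4 - 3*25*(-4)) = 6/(-4 - 75*(-4)) = 6/(-4 + 300) = 6/296 = 6*(1/296) = 3/148 ≈ 0.020270)
l(Z, p) = 49 (l(Z, p) = 7² = 49)
(M(11, 9) + 1/(l(-6 - 1*(-1), C) + 10))*(-71) = (9 + 1/(49 + 10))*(-71) = (9 + 1/59)*(-71) = (532/59)*(-71) = -37772/59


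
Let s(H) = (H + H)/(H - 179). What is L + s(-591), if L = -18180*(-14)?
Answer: 97990791/385 ≈ 2.5452e+5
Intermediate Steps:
L = 254520
s(H) = 2*H/(-179 + H) (s(H) = (2*H)/(-179 + H) = 2*H/(-179 + H))
L + s(-591) = 254520 + 2*(-591)/(-179 - 591) = 254520 + 2*(-591)/(-770) = 254520 + 2*(-591)*(-1/770) = 254520 + 591/385 = 97990791/385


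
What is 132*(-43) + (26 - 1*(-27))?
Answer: -5623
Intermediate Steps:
132*(-43) + (26 - 1*(-27)) = -5676 + (26 + 27) = -5676 + 53 = -5623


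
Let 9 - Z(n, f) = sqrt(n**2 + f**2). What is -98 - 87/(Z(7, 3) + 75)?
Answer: -346556/3499 - 87*sqrt(58)/6998 ≈ -99.139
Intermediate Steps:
Z(n, f) = 9 - sqrt(f**2 + n**2) (Z(n, f) = 9 - sqrt(n**2 + f**2) = 9 - sqrt(f**2 + n**2))
-98 - 87/(Z(7, 3) + 75) = -98 - 87/((9 - sqrt(3**2 + 7**2)) + 75) = -98 - 87/((9 - sqrt(9 + 49)) + 75) = -98 - 87/((9 - sqrt(58)) + 75) = -98 - 87/(84 - sqrt(58))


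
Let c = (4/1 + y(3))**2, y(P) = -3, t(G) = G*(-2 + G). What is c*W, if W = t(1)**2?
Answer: 1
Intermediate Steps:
c = 1 (c = (4/1 - 3)**2 = (4*1 - 3)**2 = (4 - 3)**2 = 1**2 = 1)
W = 1 (W = (1*(-2 + 1))**2 = (1*(-1))**2 = (-1)**2 = 1)
c*W = 1*1 = 1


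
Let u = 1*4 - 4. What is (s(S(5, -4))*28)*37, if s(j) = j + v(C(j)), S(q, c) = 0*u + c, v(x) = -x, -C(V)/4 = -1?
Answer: -8288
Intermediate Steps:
C(V) = 4 (C(V) = -4*(-1) = 4)
u = 0 (u = 4 - 4 = 0)
S(q, c) = c (S(q, c) = 0*0 + c = 0 + c = c)
s(j) = -4 + j (s(j) = j - 1*4 = j - 4 = -4 + j)
(s(S(5, -4))*28)*37 = ((-4 - 4)*28)*37 = -8*28*37 = -224*37 = -8288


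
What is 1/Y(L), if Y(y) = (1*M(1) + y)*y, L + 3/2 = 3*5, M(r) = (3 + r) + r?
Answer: 4/999 ≈ 0.0040040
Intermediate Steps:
M(r) = 3 + 2*r
L = 27/2 (L = -3/2 + 3*5 = -3/2 + 15 = 27/2 ≈ 13.500)
Y(y) = y*(5 + y) (Y(y) = (1*(3 + 2*1) + y)*y = (1*(3 + 2) + y)*y = (1*5 + y)*y = (5 + y)*y = y*(5 + y))
1/Y(L) = 1/(27*(5 + 27/2)/2) = 1/((27/2)*(37/2)) = 1/(999/4) = 4/999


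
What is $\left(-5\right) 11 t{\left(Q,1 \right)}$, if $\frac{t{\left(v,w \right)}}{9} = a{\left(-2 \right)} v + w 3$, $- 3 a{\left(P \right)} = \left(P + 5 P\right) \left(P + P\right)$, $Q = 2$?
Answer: $14355$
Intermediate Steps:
$a{\left(P \right)} = - 4 P^{2}$ ($a{\left(P \right)} = - \frac{\left(P + 5 P\right) \left(P + P\right)}{3} = - \frac{6 P 2 P}{3} = - \frac{12 P^{2}}{3} = - 4 P^{2}$)
$t{\left(v,w \right)} = - 144 v + 27 w$ ($t{\left(v,w \right)} = 9 \left(- 4 \left(-2\right)^{2} v + w 3\right) = 9 \left(\left(-4\right) 4 v + 3 w\right) = 9 \left(- 16 v + 3 w\right) = - 144 v + 27 w$)
$\left(-5\right) 11 t{\left(Q,1 \right)} = \left(-5\right) 11 \left(\left(-144\right) 2 + 27 \cdot 1\right) = - 55 \left(-288 + 27\right) = \left(-55\right) \left(-261\right) = 14355$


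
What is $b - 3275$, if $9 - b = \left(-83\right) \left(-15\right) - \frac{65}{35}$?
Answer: $- \frac{31564}{7} \approx -4509.1$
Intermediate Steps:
$b = - \frac{8639}{7}$ ($b = 9 - \left(\left(-83\right) \left(-15\right) - \frac{65}{35}\right) = 9 - \left(1245 - \frac{13}{7}\right) = 9 - \frac{8702}{7} = - \frac{8639}{7} \approx -1234.1$)
$b - 3275 = - \frac{8639}{7} - 3275 = - \frac{31564}{7}$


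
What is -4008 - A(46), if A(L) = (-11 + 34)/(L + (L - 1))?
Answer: -364751/91 ≈ -4008.3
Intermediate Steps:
A(L) = 23/(-1 + 2*L) (A(L) = 23/(L + (-1 + L)) = 23/(-1 + 2*L))
-4008 - A(46) = -4008 - 23/(-1 + 2*46) = -4008 - 23/(-1 + 92) = -4008 - 23/91 = -364751/91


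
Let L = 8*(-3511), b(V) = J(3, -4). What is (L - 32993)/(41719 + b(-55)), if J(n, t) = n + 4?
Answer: -61081/41726 ≈ -1.4639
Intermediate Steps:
J(n, t) = 4 + n
b(V) = 7 (b(V) = 4 + 3 = 7)
L = -28088
(L - 32993)/(41719 + b(-55)) = (-28088 - 32993)/(41719 + 7) = -61081/41726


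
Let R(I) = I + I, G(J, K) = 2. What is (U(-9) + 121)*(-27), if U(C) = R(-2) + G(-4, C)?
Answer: -3213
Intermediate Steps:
R(I) = 2*I
U(C) = -2 (U(C) = 2*(-2) + 2 = -4 + 2 = -2)
(U(-9) + 121)*(-27) = (-2 + 121)*(-27) = 119*(-27) = -3213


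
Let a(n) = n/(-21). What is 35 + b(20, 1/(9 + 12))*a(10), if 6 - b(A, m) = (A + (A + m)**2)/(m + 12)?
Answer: 5446885/111573 ≈ 48.819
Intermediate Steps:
a(n) = -n/21 (a(n) = n*(-1/21) = -n/21)
b(A, m) = 6 - (A + (A + m)**2)/(12 + m) (b(A, m) = 6 - (A + (A + m)**2)/(m + 12) = 6 - (A + (A + m)**2)/(12 + m))
35 + b(20, 1/(9 + 12))*a(10) = 35 + ((72 - 1*20 - (20 + 1/(9 + 12))**2 + 6/(9 + 12))/(12 + 1/(9 + 12)))*(-1/21*10) = 35 + ((72 - 20 - (20 + 1/21)**2 + 6/21)/(12 + 1/21))*(-10/21) = 35 + ((72 - 20 - (20 + 1/21)**2 + 6*(1/21))/(12 + 1/21))*(-10/21) = 35 + ((72 - 20 - (421/21)**2 + 2/7)/(253/21))*(-10/21) = 35 + (21*(72 - 20 - 1*177241/441 + 2/7)/253)*(-10/21) = 35 + (21*(72 - 20 - 177241/441 + 2/7)/253)*(-10/21) = 35 + ((21/253)*(-154183/441))*(-10/21) = 35 - 154183/5313*(-10/21) = 35 + 1541830/111573 = 5446885/111573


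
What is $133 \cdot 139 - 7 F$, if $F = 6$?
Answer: $18445$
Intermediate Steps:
$133 \cdot 139 - 7 F = 133 \cdot 139 - 42 = 18487 - 42 = 18445$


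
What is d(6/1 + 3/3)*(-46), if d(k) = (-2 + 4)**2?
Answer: -184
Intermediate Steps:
d(k) = 4 (d(k) = 2**2 = 4)
d(6/1 + 3/3)*(-46) = 4*(-46) = -184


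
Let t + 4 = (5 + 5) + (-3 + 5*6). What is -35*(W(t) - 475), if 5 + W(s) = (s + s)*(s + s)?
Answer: -135660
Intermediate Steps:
t = 33 (t = -4 + ((5 + 5) + (-3 + 5*6)) = -4 + (10 + (-3 + 30)) = -4 + (10 + 27) = -4 + 37 = 33)
W(s) = -5 + 4*s**2 (W(s) = -5 + (s + s)*(s + s) = -5 + (2*s)*(2*s) = -5 + 4*s**2)
-35*(W(t) - 475) = -35*((-5 + 4*33**2) - 475) = -35*((-5 + 4*1089) - 475) = -35*((-5 + 4356) - 475) = -35*(4351 - 475) = -35*3876 = -135660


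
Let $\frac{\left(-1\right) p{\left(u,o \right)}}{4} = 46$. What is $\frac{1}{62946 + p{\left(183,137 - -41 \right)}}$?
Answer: $\frac{1}{62762} \approx 1.5933 \cdot 10^{-5}$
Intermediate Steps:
$p{\left(u,o \right)} = -184$ ($p{\left(u,o \right)} = \left(-4\right) 46 = -184$)
$\frac{1}{62946 + p{\left(183,137 - -41 \right)}} = \frac{1}{62946 - 184} = \frac{1}{62762}$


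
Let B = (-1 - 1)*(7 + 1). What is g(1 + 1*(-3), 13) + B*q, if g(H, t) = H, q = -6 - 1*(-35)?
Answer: -466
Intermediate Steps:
q = 29 (q = -6 + 35 = 29)
B = -16 (B = -2*8 = -16)
g(1 + 1*(-3), 13) + B*q = (1 + 1*(-3)) - 16*29 = (1 - 3) - 464 = -2 - 464 = -466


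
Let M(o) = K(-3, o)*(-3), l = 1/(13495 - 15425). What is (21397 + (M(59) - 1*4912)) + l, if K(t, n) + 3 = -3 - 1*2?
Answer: 31862369/1930 ≈ 16509.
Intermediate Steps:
K(t, n) = -8 (K(t, n) = -3 + (-3 - 1*2) = -3 + (-3 - 2) = -3 - 5 = -8)
l = -1/1930 (l = 1/(-1930) = -1/1930 ≈ -0.00051813)
M(o) = 24 (M(o) = -8*(-3) = 24)
(21397 + (M(59) - 1*4912)) + l = (21397 + (24 - 1*4912)) - 1/1930 = (21397 + (24 - 4912)) - 1/1930 = (21397 - 4888) - 1/1930 = 16509 - 1/1930 = 31862369/1930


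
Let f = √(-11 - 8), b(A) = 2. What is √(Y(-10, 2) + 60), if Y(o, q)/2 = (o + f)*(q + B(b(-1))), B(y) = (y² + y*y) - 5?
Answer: √(-40 + 10*I*√19) ≈ 3.0952 + 7.0413*I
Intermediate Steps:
B(y) = -5 + 2*y² (B(y) = (y² + y²) - 5 = 2*y² - 5 = -5 + 2*y²)
f = I*√19 (f = √(-19) = I*√19 ≈ 4.3589*I)
Y(o, q) = 2*(3 + q)*(o + I*√19) (Y(o, q) = 2*((o + I*√19)*(q + (-5 + 2*2²))) = 2*((o + I*√19)*(q + (-5 + 2*4))) = 2*((o + I*√19)*(q + (-5 + 8))) = 2*((o + I*√19)*(q + 3)) = 2*((o + I*√19)*(3 + q)) = 2*((3 + q)*(o + I*√19)) = 2*(3 + q)*(o + I*√19))
√(Y(-10, 2) + 60) = √((6*(-10) + 2*(-10)*2 + 6*I*√19 + 2*I*2*√19) + 60) = √((-60 - 40 + 6*I*√19 + 4*I*√19) + 60) = √((-100 + 10*I*√19) + 60) = √(-40 + 10*I*√19)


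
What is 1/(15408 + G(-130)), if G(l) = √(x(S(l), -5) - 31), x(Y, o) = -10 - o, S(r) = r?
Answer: 428/6594625 - I/39567750 ≈ 6.4901e-5 - 2.5273e-8*I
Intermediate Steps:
G(l) = 6*I (G(l) = √((-10 - 1*(-5)) - 31) = √((-10 + 5) - 31) = √(-5 - 31) = √(-36) = 6*I)
1/(15408 + G(-130)) = 1/(15408 + 6*I) = (15408 - 6*I)/237406500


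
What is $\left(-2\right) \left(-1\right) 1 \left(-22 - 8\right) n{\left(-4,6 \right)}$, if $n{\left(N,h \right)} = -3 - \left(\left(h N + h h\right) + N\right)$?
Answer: $660$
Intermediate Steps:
$n{\left(N,h \right)} = -3 - N - h^{2} - N h$ ($n{\left(N,h \right)} = -3 - \left(\left(N h + h^{2}\right) + N\right) = -3 - \left(\left(h^{2} + N h\right) + N\right) = -3 - \left(N + h^{2} + N h\right) = -3 - N - h^{2} - N h$)
$\left(-2\right) \left(-1\right) 1 \left(-22 - 8\right) n{\left(-4,6 \right)} = \left(-2\right) \left(-1\right) 1 \left(-22 - 8\right) \left(-3 - -4 - 6^{2} - \left(-4\right) 6\right) = 2 \cdot 1 \left(-30\right) \left(-3 + 4 - 36 + 24\right) = 2 \left(-30\right) \left(-3 + 4 - 36 + 24\right) = \left(-60\right) \left(-11\right) = 660$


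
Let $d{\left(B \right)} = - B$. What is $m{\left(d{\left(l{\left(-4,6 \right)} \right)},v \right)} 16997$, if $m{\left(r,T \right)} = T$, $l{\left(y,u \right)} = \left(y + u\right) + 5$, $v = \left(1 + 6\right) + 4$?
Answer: $186967$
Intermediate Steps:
$v = 11$ ($v = 7 + 4 = 11$)
$l{\left(y,u \right)} = 5 + u + y$ ($l{\left(y,u \right)} = \left(u + y\right) + 5 = 5 + u + y$)
$m{\left(d{\left(l{\left(-4,6 \right)} \right)},v \right)} 16997 = 11 \cdot 16997 = 186967$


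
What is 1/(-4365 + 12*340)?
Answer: -1/285 ≈ -0.0035088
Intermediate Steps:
1/(-4365 + 12*340) = 1/(-4365 + 4080) = 1/(-285) = -1/285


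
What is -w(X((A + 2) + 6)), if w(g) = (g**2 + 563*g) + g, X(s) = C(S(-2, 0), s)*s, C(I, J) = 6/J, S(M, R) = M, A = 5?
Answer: -3420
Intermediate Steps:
X(s) = 6 (X(s) = (6/s)*s = 6)
w(g) = g**2 + 564*g
-w(X((A + 2) + 6)) = -6*(564 + 6) = -6*570 = -1*3420 = -3420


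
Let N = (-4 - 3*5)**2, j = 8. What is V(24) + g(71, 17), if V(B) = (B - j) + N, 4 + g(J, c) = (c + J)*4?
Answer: 725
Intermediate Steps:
N = 361 (N = (-4 - 15)**2 = (-19)**2 = 361)
g(J, c) = -4 + 4*J + 4*c (g(J, c) = -4 + (c + J)*4 = -4 + (J + c)*4 = -4 + (4*J + 4*c) = -4 + 4*J + 4*c)
V(B) = 353 + B (V(B) = (B - 1*8) + 361 = (B - 8) + 361 = (-8 + B) + 361 = 353 + B)
V(24) + g(71, 17) = (353 + 24) + (-4 + 4*71 + 4*17) = 377 + (-4 + 284 + 68) = 377 + 348 = 725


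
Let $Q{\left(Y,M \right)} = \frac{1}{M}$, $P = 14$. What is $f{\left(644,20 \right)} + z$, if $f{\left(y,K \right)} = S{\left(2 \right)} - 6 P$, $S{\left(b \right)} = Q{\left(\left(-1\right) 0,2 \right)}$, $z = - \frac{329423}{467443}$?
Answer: $- \frac{78721827}{934886} \approx -84.205$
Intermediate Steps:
$z = - \frac{329423}{467443}$ ($z = \left(-329423\right) \frac{1}{467443} = - \frac{329423}{467443} \approx -0.70473$)
$S{\left(b \right)} = \frac{1}{2}$
$f{\left(y,K \right)} = - \frac{167}{2}$ ($f{\left(y,K \right)} = \frac{1}{2} - 84 = - \frac{167}{2}$)
$f{\left(644,20 \right)} + z = - \frac{167}{2} - \frac{329423}{467443} = - \frac{78721827}{934886}$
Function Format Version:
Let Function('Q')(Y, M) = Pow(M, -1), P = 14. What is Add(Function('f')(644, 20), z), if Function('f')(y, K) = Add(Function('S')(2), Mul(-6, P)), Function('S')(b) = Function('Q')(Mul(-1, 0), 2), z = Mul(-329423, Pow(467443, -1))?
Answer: Rational(-78721827, 934886) ≈ -84.205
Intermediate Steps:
z = Rational(-329423, 467443) (z = Mul(-329423, Rational(1, 467443)) = Rational(-329423, 467443) ≈ -0.70473)
Function('S')(b) = Rational(1, 2) (Function('S')(b) = Pow(2, -1) = Rational(1, 2))
Function('f')(y, K) = Rational(-167, 2) (Function('f')(y, K) = Add(Rational(1, 2), Mul(-6, 14)) = Add(Rational(1, 2), -84) = Rational(-167, 2))
Add(Function('f')(644, 20), z) = Add(Rational(-167, 2), Rational(-329423, 467443)) = Rational(-78721827, 934886)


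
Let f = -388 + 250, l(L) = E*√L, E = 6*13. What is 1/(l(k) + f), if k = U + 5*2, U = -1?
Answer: 1/96 ≈ 0.010417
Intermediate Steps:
k = 9 (k = -1 + 5*2 = -1 + 10 = 9)
E = 78
l(L) = 78*√L
f = -138
1/(l(k) + f) = 1/(78*√9 - 138) = 1/(78*3 - 138) = 1/(234 - 138) = 1/96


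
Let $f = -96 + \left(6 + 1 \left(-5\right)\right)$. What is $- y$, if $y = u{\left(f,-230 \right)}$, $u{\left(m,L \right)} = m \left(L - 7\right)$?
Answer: $-22515$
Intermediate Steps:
$f = -95$ ($f = -96 + \left(6 - 5\right) = -96 + 1 = -95$)
$u{\left(m,L \right)} = m \left(-7 + L\right)$
$y = 22515$ ($y = - 95 \left(-7 - 230\right) = \left(-95\right) \left(-237\right) = 22515$)
$- y = \left(-1\right) 22515 = -22515$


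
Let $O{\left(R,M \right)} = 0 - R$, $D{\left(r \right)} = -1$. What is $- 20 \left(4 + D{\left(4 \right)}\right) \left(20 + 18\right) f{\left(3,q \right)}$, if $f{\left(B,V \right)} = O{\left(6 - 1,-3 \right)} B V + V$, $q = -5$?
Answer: $-159600$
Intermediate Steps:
$O{\left(R,M \right)} = - R$
$f{\left(B,V \right)} = V - 5 B V$ ($f{\left(B,V \right)} = - (6 - 1) B V + V = \left(-1\right) 5 B V + V = - 5 B V + V = V - 5 B V$)
$- 20 \left(4 + D{\left(4 \right)}\right) \left(20 + 18\right) f{\left(3,q \right)} = - 20 \left(4 - 1\right) \left(20 + 18\right) \left(- 5 \left(1 - 15\right)\right) = - 20 \cdot 3 \cdot 38 \left(- 5 \left(1 - 15\right)\right) = \left(-20\right) 114 \left(\left(-5\right) \left(-14\right)\right) = \left(-2280\right) 70 = -159600$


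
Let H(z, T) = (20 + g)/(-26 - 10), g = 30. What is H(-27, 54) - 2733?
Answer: -49219/18 ≈ -2734.4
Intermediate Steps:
H(z, T) = -25/18 (H(z, T) = (20 + 30)/(-26 - 10) = 50/(-36) = 50*(-1/36) = -25/18)
H(-27, 54) - 2733 = -25/18 - 2733 = -49219/18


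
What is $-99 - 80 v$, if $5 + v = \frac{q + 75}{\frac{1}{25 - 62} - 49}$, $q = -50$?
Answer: $\frac{310007}{907} \approx 341.79$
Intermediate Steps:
$v = - \frac{9995}{1814}$ ($v = -5 + \frac{-50 + 75}{\frac{1}{25 - 62} - 49} = -5 + \frac{25}{\frac{1}{-37} - 49} = -5 + \frac{25}{- \frac{1}{37} - 49} = -5 + \frac{25}{- \frac{1814}{37}} = -5 + 25 \left(- \frac{37}{1814}\right) = -5 - \frac{925}{1814} = - \frac{9995}{1814} \approx -5.5099$)
$-99 - 80 v = -99 - - \frac{399800}{907} = -99 + \frac{399800}{907} = \frac{310007}{907}$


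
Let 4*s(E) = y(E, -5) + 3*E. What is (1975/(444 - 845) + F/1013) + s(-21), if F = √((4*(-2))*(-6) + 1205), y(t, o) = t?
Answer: -10396/401 + √1253/1013 ≈ -25.890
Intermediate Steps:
s(E) = E (s(E) = (E + 3*E)/4 = (4*E)/4 = E)
F = √1253 (F = √(-8*(-6) + 1205) = √(48 + 1205) = √1253 ≈ 35.398)
(1975/(444 - 845) + F/1013) + s(-21) = (1975/(444 - 845) + √1253/1013) - 21 = (1975/(-401) + √1253*(1/1013)) - 21 = (1975*(-1/401) + √1253/1013) - 21 = (-1975/401 + √1253/1013) - 21 = -10396/401 + √1253/1013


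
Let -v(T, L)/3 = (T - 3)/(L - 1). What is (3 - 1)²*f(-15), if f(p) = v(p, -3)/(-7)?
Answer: 54/7 ≈ 7.7143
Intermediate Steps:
v(T, L) = -3*(-3 + T)/(-1 + L) (v(T, L) = -3*(T - 3)/(L - 1) = -3*(-3 + T)/(-1 + L))
f(p) = 9/28 - 3*p/28 (f(p) = (3*(3 - p)/(-1 - 3))/(-7) = (3*(3 - p)/(-4))*(-⅐) = (3*(-¼)*(3 - p))*(-⅐) = (-9/4 + 3*p/4)*(-⅐) = 9/28 - 3*p/28)
(3 - 1)²*f(-15) = (3 - 1)²*(9/28 - 3/28*(-15)) = 2²*(9/28 + 45/28) = 4*(27/14) = 54/7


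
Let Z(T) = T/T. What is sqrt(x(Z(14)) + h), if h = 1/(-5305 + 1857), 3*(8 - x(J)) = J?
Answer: sqrt(205072386)/5172 ≈ 2.7688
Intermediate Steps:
Z(T) = 1
x(J) = 8 - J/3
h = -1/3448 (h = 1/(-3448) = -1/3448 ≈ -0.00029002)
sqrt(x(Z(14)) + h) = sqrt((8 - 1/3*1) - 1/3448) = sqrt((8 - 1/3) - 1/3448) = sqrt(23/3 - 1/3448) = sqrt(79301/10344) = sqrt(205072386)/5172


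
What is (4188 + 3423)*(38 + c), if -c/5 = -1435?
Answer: 54898143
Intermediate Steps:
c = 7175 (c = -5*(-1435) = 7175)
(4188 + 3423)*(38 + c) = (4188 + 3423)*(38 + 7175) = 7611*7213 = 54898143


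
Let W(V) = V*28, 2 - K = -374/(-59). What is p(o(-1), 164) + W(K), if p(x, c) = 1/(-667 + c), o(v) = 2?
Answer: -3605563/29677 ≈ -121.49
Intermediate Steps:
K = -256/59 (K = 2 - (-374)/(-59) = 2 - (-374)*(-1)/59 = 2 - 1*374/59 = 2 - 374/59 = -256/59 ≈ -4.3390)
W(V) = 28*V
p(o(-1), 164) + W(K) = 1/(-667 + 164) + 28*(-256/59) = 1/(-503) - 7168/59 = -1/503 - 7168/59 = -3605563/29677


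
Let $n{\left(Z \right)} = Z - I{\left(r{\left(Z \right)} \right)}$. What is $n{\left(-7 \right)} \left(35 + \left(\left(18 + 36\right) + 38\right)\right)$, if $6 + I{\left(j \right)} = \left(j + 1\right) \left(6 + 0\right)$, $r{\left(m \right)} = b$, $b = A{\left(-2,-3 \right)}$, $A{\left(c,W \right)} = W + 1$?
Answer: $635$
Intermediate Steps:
$A{\left(c,W \right)} = 1 + W$
$b = -2$ ($b = 1 - 3 = -2$)
$r{\left(m \right)} = -2$
$I{\left(j \right)} = 6 j$ ($I{\left(j \right)} = -6 + \left(j + 1\right) \left(6 + 0\right) = -6 + \left(1 + j\right) 6 = -6 + \left(6 + 6 j\right) = 6 j$)
$n{\left(Z \right)} = 12 + Z$ ($n{\left(Z \right)} = Z - 6 \left(-2\right) = Z - -12 = Z + 12 = 12 + Z$)
$n{\left(-7 \right)} \left(35 + \left(\left(18 + 36\right) + 38\right)\right) = \left(12 - 7\right) \left(35 + \left(\left(18 + 36\right) + 38\right)\right) = 5 \left(35 + \left(54 + 38\right)\right) = 5 \left(35 + 92\right) = 5 \cdot 127 = 635$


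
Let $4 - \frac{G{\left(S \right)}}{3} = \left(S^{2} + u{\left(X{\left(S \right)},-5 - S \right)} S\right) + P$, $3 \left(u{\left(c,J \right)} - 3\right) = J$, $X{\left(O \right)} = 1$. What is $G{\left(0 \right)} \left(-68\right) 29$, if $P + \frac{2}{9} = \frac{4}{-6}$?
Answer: $- \frac{86768}{3} \approx -28923.0$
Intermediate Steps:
$u{\left(c,J \right)} = 3 + \frac{J}{3}$
$P = - \frac{8}{9}$ ($P = - \frac{2}{9} + \frac{4}{-6} = - \frac{2}{9} + 4 \left(- \frac{1}{6}\right) = - \frac{2}{9} - \frac{2}{3} = - \frac{8}{9} \approx -0.88889$)
$G{\left(S \right)} = \frac{44}{3} - 3 S^{2} - 3 S \left(\frac{4}{3} - \frac{S}{3}\right)$ ($G{\left(S \right)} = 12 - 3 \left(\left(S^{2} + \left(3 + \frac{-5 - S}{3}\right) S\right) - \frac{8}{9}\right) = 12 - 3 \left(\left(S^{2} + \left(3 - \left(\frac{5}{3} + \frac{S}{3}\right)\right) S\right) - \frac{8}{9}\right) = 12 - 3 \left(\left(S^{2} + \left(\frac{4}{3} - \frac{S}{3}\right) S\right) - \frac{8}{9}\right) = 12 - 3 \left(\left(S^{2} + S \left(\frac{4}{3} - \frac{S}{3}\right)\right) - \frac{8}{9}\right) = 12 - 3 \left(- \frac{8}{9} + S^{2} + S \left(\frac{4}{3} - \frac{S}{3}\right)\right) = 12 - \left(- \frac{8}{3} + 3 S^{2} + 3 S \left(\frac{4}{3} - \frac{S}{3}\right)\right) = \frac{44}{3} - 3 S^{2} - 3 S \left(\frac{4}{3} - \frac{S}{3}\right)$)
$G{\left(0 \right)} \left(-68\right) 29 = \left(\frac{44}{3} - 0 - 2 \cdot 0^{2}\right) \left(-68\right) 29 = \left(\frac{44}{3} + 0 - 0\right) \left(-68\right) 29 = \left(\frac{44}{3} + 0 + 0\right) \left(-68\right) 29 = \frac{44}{3} \left(-68\right) 29 = \left(- \frac{2992}{3}\right) 29 = - \frac{86768}{3}$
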